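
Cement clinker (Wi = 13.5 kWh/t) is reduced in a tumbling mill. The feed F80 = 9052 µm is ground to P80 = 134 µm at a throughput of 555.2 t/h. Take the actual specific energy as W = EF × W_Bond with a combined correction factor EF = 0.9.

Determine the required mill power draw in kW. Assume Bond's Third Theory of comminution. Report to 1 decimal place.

W = 10 Wi (P80^-0.5 − F80^-0.5)
W = 10·13.5·(1/√134 − 1/√9052) = 10·13.5·(0.075876) = 10.2433 kWh/t
With EF = 0.9: W = 10.2433·0.9 = 9.2190 kWh/t
Mill draw = 9.2190 × 555.2 = 5118.4 kW

P = 5118.4 kW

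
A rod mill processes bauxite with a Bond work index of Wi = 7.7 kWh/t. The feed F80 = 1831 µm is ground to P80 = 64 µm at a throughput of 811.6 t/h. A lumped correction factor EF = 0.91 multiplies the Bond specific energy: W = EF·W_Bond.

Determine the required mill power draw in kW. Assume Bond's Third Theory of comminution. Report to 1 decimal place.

P = 5779.6 kW

W = 10·Wi·(P80^(-½) − F80^(-½))
W = 10·7.7·(1/√64 − 1/√1831) = 10·7.7·(0.101630) = 7.8255 kWh/t
W_actual = 0.91 × 7.8255 = 7.1212 kWh/t
P_mill = W·ṁ = 7.1212·811.6 = 5779.6 kW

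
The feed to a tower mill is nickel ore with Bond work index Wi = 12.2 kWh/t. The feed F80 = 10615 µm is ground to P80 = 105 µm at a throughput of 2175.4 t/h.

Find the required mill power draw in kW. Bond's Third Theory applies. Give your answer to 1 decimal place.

W = 10 Wi (P80^-0.5 − F80^-0.5)
W = 10·12.2·(1/√105 − 1/√10615) = 10·12.2·(0.087884) = 10.7218 kWh/t
P = W·T = 10.7218·2175.4 = 23324.3 kW

P = 23324.3 kW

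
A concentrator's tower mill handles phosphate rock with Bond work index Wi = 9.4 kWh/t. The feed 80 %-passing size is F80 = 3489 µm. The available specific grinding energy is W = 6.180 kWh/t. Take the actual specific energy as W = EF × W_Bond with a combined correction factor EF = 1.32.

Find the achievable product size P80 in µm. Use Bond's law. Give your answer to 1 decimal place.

P80 = 224.5 µm

W = 10 Wi (1/√P80 − 1/√F80)  [Bond]
W_Bond = W / EF = 6.180 / 1.32 = 4.6818 kWh/t
⇒ 1/√P80 = W_Bond/(10·Wi) + 1/√F80
  = 4.6818/(10·9.4) + 1/√3489 = 0.049807 + 0.016930 = 0.066736
P80 = (1/0.066736)² = 14.9844² = 224.53 µm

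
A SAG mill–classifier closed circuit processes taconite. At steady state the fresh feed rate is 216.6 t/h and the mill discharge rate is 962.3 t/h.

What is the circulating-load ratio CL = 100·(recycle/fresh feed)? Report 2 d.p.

Discharge = new feed + return, hence
R = M − F = 962.3 − 216.6 = 745.7 t/h
CL = 100·R/F = 100·745.7/216.6 = 344.28 %

CL = 344.28 %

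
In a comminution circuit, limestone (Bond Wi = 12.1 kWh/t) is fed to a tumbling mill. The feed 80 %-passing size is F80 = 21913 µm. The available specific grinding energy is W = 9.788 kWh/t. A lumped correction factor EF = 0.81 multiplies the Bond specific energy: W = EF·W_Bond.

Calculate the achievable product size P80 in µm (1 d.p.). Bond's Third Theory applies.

P80 = 88.0 µm

W_Bond = 10·Wi·(1/√P₈₀ − 1/√F₈₀)
W_Bond = W / EF = 9.788 / 0.81 = 12.0840 kWh/t
P80^(−½) = W_Bond/(10 Wi) + F80^(−½)
  = 12.0840/(10·12.1) + 1/√21913 = 0.099867 + 0.006755 = 0.106623
P80 = (1/0.106623)² = 9.3789² = 87.96 µm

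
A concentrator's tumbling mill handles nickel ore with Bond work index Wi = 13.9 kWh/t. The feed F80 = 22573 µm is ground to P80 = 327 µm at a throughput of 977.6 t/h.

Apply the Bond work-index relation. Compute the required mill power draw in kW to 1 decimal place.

W = 10·Wi·(P80^(-½) − F80^(-½))
W = 10·13.9·(1/√327 − 1/√22573) = 10·13.9·(0.048644) = 6.7616 kWh/t
Power = W × throughput = 6.7616 kWh/t × 977.6 t/h = 6610.1 kW

P = 6610.1 kW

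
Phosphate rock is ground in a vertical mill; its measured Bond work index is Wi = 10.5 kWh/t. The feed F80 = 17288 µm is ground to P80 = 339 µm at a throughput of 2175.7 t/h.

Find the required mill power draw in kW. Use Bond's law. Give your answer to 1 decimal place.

W_Bond = 10·Wi·(1/√P₈₀ − 1/√F₈₀)
W = 10·10.5·(1/√339 − 1/√17288) = 10·10.5·(0.046707) = 4.9042 kWh/t
Mill draw = 4.9042 × 2175.7 = 10670.2 kW

P = 10670.2 kW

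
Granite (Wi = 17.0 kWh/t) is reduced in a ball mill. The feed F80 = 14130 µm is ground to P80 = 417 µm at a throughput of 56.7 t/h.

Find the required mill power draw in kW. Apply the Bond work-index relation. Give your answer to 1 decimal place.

P = 390.9 kW

W = 10·Wi·[P80^(−½) − F80^(−½)]
W = 10·17.0·(1/√417 − 1/√14130) = 10·17.0·(0.040558) = 6.8948 kWh/t
P_mill = W·ṁ = 6.8948·56.7 = 390.9 kW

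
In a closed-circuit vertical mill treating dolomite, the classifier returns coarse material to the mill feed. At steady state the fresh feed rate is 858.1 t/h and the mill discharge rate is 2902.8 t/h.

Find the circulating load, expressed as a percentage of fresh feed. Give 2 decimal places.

CL = 238.28 %

Mill node: discharge = fresh + recycle.
R = M − F = 2902.8 − 858.1 = 2044.7 t/h
CL = 100·R/F = 100·2044.7/858.1 = 238.28 %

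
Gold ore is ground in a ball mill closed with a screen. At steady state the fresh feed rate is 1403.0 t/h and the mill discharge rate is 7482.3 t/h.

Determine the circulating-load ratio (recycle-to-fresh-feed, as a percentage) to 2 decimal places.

Mill node: discharge = fresh + recycle.
R = M − F = 7482.3 − 1403.0 = 6079.3 t/h
CL = 100·R/F = 100·6079.3/1403.0 = 433.31 %

CL = 433.31 %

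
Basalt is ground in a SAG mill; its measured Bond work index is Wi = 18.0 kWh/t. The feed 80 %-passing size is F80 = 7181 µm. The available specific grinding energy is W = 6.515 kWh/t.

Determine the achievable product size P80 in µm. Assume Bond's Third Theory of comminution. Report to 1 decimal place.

W = 10·Wi·[P80^(−½) − F80^(−½)]
P80^(−½) = W/(10 Wi) + F80^(−½)
  = 6.5150/(10·18.0) + 1/√7181 = 0.036194 + 0.011801 = 0.047995
P80 = (1/0.047995)² = 20.8354² = 434.12 µm

P80 = 434.1 µm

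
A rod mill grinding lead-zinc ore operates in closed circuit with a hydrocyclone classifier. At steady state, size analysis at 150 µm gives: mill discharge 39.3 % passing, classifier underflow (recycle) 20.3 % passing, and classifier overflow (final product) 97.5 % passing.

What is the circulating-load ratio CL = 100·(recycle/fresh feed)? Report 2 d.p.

Two-product formula at 150 µm:
r = (o − d)/(d − u)
r = (97.5 − 39.3)/(39.3 − 20.3) = 58.2/19.0 = 3.0632
CL = 100·r = 306.32 %

CL = 306.32 %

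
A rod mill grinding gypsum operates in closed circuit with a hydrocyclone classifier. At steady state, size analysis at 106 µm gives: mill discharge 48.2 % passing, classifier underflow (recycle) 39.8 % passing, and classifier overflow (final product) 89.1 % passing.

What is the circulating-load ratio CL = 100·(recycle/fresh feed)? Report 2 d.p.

Two-product formula at 106 µm:
Fd + Rd = Ru + Fo ⇒ R/F = (o−d)/(d−u)
r = (89.1 − 48.2)/(48.2 − 39.8) = 40.9/8.4 = 4.8690
CL = 100·r = 486.90 %

CL = 486.90 %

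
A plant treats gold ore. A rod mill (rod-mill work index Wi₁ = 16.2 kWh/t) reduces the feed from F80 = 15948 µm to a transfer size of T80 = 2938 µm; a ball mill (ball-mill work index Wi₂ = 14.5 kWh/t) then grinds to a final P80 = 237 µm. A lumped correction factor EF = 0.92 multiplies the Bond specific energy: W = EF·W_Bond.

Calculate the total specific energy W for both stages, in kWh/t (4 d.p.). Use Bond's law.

W = 7.7736 kWh/t

W = 10 Wi / √P80 − 10 Wi / √F80
Stage 1 (15948→2938 µm, Wi₁=16.2): W₁ = 10·16.2·(0.018449 − 0.007919) = 1.7059 kWh/t
Stage 2 (2938→237 µm, Wi₂=14.5): W₂ = 10·14.5·(0.064957 − 0.018449) = 6.7436 kWh/t
W = W₁ + W₂ = 1.7059 + 6.7436 = 8.4496 kWh/t
Corrected W = EF·W_Bond = 0.92·8.4496 = 7.7736 kWh/t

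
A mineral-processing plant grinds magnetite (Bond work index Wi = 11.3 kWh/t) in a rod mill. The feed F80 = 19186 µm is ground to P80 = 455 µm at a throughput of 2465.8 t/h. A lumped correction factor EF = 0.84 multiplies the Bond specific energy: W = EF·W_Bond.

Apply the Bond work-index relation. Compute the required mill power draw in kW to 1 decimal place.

W = 10 Wi (P80^-0.5 − F80^-0.5)
W = 10·11.3·(1/√455 − 1/√19186) = 10·11.3·(0.039661) = 4.4817 kWh/t
Apply correction: 4.4817 × 0.84 = 3.7646 kWh/t
Power = W × throughput = 3.7646 kWh/t × 2465.8 t/h = 9282.9 kW

P = 9282.9 kW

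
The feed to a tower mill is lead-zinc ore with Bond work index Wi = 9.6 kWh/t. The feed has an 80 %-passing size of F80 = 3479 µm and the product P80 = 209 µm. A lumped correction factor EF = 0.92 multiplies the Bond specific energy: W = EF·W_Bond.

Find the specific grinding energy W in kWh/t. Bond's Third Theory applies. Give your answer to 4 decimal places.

W = 4.6118 kWh/t

Bond: W = 10·Wi·(1/√P80 − 1/√F80)
1/√209 = 0.069171;  1/√3479 = 0.016954
W = 10·9.6·(0.069171 − 0.016954) = 5.0129 kWh/t
Apply correction: 5.0129 × 0.92 = 4.6118 kWh/t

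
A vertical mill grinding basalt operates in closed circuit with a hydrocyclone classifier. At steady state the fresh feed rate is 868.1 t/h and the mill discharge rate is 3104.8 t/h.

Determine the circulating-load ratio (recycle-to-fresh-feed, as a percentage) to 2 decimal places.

CL = 257.65 %

Discharge = new feed + return, hence
R = M − F = 3104.8 − 868.1 = 2236.7 t/h
CL = 100·R/F = 100·2236.7/868.1 = 257.65 %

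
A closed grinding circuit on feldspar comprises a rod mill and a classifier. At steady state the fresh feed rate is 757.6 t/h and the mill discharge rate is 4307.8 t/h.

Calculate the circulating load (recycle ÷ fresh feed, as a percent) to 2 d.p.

Mill node: discharge = fresh + recycle.
R = M − F = 4307.8 − 757.6 = 3550.2 t/h
CL = 100·R/F = 100·3550.2/757.6 = 468.61 %

CL = 468.61 %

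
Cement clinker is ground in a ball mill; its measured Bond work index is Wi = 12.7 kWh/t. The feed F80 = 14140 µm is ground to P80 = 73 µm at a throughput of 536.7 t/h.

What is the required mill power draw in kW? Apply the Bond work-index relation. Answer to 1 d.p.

W_Bond = 10·Wi·(1/√P₈₀ − 1/√F₈₀)
W = 10·12.7·(1/√73 − 1/√14140) = 10·12.7·(0.108632) = 13.7962 kWh/t
P = W·T = 13.7962·536.7 = 7404.4 kW

P = 7404.4 kW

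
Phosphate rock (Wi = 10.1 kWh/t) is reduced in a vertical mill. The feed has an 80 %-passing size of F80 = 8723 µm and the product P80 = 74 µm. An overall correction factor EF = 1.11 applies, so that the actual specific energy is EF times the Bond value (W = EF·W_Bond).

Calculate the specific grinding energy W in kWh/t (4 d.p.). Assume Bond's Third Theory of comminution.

W = 10 Wi / √P80 − 10 Wi / √F80
1/√74 = 0.116248;  1/√8723 = 0.010707
W = 10·10.1·(0.116248 − 0.010707) = 10.6596 kWh/t
With EF = 1.11: W = 10.6596·1.11 = 11.8322 kWh/t

W = 11.8322 kWh/t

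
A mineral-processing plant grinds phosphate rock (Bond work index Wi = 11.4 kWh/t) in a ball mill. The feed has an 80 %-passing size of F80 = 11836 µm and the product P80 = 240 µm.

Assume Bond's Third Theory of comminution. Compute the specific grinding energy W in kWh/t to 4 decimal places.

W = 6.3108 kWh/t

W = 10 Wi / √P80 − 10 Wi / √F80
1/√240 = 0.064550;  1/√11836 = 0.009192
W = 10·11.4·(0.064550 − 0.009192) = 6.3108 kWh/t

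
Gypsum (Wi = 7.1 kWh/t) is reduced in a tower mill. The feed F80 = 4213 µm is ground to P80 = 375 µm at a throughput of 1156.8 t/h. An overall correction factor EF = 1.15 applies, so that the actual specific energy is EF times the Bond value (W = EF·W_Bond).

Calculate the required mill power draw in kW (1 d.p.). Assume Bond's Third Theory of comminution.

P = 3422.3 kW

W = 10 Wi / √P80 − 10 Wi / √F80
W = 10·7.1·(1/√375 − 1/√4213) = 10·7.1·(0.036233) = 2.5726 kWh/t
Apply correction: 2.5726 × 1.15 = 2.9584 kWh/t
Mill draw = 2.9584 × 1156.8 = 3422.3 kW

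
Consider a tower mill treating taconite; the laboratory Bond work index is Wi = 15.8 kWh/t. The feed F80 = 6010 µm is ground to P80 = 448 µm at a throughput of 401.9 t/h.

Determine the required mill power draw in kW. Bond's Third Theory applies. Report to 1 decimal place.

W = 10·Wi·(P80^(-½) − F80^(-½))
W = 10·15.8·(1/√448 − 1/√6010) = 10·15.8·(0.034346) = 5.4267 kWh/t
P = W·T = 5.4267·401.9 = 2181.0 kW

P = 2181.0 kW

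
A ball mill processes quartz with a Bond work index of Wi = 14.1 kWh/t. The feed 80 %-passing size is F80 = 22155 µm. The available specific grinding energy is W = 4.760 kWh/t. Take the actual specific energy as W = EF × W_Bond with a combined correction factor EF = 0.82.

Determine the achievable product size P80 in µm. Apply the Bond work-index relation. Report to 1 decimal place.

P80 = 436.1 µm

W = 10 Wi (P80^-0.5 − F80^-0.5)
W_Bond = W / EF = 4.760 / 0.82 = 5.8049 kWh/t
⇒ 1/√P80 = W_Bond/(10 Wi) + 1/√F80
  = 5.8049/(10·14.1) + 1/√22155 = 0.041169 + 0.006718 = 0.047888
P80 = (1/0.047888)² = 20.8822² = 436.07 µm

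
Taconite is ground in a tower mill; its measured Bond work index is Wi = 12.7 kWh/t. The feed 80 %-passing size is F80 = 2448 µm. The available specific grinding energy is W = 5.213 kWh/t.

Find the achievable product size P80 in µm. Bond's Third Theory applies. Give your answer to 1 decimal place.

P80 = 266.5 µm

W = 10 Wi / √P80 − 10 Wi / √F80
1/√P80 = 1/√F80 + W/(10·Wi)
  = 5.2130/(10·12.7) + 1/√2448 = 0.041047 + 0.020211 = 0.061259
P80 = (1/0.061259)² = 16.3243² = 266.48 µm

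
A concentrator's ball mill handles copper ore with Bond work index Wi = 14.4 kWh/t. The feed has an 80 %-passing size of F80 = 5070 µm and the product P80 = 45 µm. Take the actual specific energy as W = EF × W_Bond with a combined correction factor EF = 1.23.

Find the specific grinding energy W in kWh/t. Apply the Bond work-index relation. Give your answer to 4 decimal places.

W = 10 Wi (1/√P80 − 1/√F80)  [Bond]
1/√45 = 0.149071;  1/√5070 = 0.014044
W = 10·14.4·(0.149071 − 0.014044) = 19.4439 kWh/t
Apply correction: 19.4439 × 1.23 = 23.9160 kWh/t

W = 23.9160 kWh/t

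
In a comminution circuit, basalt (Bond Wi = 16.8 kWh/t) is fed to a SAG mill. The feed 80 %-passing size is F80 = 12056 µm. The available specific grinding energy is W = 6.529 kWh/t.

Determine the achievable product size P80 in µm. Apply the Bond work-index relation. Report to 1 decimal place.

P80 = 434.6 µm

W = 10 Wi / √P80 − 10 Wi / √F80
1/√P80 = 1/√F80 + W/(10·Wi)
  = 6.5290/(10·16.8) + 1/√12056 = 0.038863 + 0.009107 = 0.047971
P80 = (1/0.047971)² = 20.8461² = 434.56 µm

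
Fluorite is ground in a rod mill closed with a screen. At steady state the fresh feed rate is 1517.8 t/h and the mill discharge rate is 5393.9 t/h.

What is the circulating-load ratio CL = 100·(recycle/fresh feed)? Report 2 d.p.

Mill node: discharge = fresh + recycle.
R = M − F = 5393.9 − 1517.8 = 3876.1 t/h
CL = 100·R/F = 100·3876.1/1517.8 = 255.38 %

CL = 255.38 %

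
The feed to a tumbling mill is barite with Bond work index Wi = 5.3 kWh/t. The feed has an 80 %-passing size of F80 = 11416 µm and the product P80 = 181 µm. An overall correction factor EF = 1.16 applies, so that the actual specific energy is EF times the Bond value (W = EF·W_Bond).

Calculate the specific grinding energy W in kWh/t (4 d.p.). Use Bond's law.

W = 3.9944 kWh/t

W = 10·Wi·(P80^(-½) − F80^(-½))
1/√181 = 0.074329;  1/√11416 = 0.009359
W = 10·5.3·(0.074329 − 0.009359) = 3.4434 kWh/t
Corrected W = EF·W_Bond = 1.16·3.4434 = 3.9944 kWh/t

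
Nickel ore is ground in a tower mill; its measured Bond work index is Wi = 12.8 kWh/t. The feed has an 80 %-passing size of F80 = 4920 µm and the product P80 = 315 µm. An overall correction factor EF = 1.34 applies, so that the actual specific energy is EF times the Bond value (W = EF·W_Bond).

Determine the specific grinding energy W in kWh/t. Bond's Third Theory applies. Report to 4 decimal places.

W = 7.2188 kWh/t

W = 10 Wi (1/√P80 − 1/√F80)  [Bond]
1/√315 = 0.056344;  1/√4920 = 0.014257
W = 10·12.8·(0.056344 − 0.014257) = 5.3871 kWh/t
Corrected W = EF·W_Bond = 1.34·5.3871 = 7.2188 kWh/t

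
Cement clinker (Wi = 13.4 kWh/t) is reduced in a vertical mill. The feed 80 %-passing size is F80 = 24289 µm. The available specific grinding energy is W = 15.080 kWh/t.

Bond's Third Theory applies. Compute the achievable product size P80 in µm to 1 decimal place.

W_Bond = 10·Wi·(1/√P₈₀ − 1/√F₈₀)
1/√P80 = 1/√F80 + W/(10·Wi)
  = 15.0800/(10·13.4) + 1/√24289 = 0.112537 + 0.006416 = 0.118954
P80 = (1/0.118954)² = 8.4066² = 70.67 µm

P80 = 70.7 µm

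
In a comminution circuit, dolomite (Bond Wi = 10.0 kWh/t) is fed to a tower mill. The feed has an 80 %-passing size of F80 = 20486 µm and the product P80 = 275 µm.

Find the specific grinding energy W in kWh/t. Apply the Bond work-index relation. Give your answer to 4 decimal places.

W = 10 Wi (P80^-0.5 − F80^-0.5)
1/√275 = 0.060302;  1/√20486 = 0.006987
W = 10·10.0·(0.060302 − 0.006987) = 5.3316 kWh/t

W = 5.3316 kWh/t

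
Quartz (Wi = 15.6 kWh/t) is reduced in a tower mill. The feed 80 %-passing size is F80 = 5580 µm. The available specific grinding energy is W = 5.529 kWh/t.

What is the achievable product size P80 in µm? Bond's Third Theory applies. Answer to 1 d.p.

W = 10 Wi (1/√P80 − 1/√F80)  [Bond]
P80^-0.5 = F80^-0.5 + W/(10 Wi)
  = 5.5290/(10·15.6) + 1/√5580 = 0.035442 + 0.013387 = 0.048829
P80 = (1/0.048829)² = 20.4795² = 419.41 µm

P80 = 419.4 µm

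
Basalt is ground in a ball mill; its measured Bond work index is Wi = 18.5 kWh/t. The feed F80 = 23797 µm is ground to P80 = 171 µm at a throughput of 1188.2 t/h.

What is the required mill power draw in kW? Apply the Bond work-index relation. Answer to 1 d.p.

P = 15384.9 kW

W = 10·Wi·(P80^(-½) − F80^(-½))
W = 10·18.5·(1/√171 − 1/√23797) = 10·18.5·(0.069989) = 12.9481 kWh/t
P = W·T = 12.9481·1188.2 = 15384.9 kW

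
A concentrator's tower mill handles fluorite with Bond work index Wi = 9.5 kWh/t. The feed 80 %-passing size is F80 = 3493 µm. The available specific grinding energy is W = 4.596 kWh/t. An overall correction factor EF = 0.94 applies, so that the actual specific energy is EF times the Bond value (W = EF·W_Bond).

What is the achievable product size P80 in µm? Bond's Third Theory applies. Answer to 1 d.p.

W = 10 Wi (1/√P80 − 1/√F80)  [Bond]
W_Bond = W / EF = 4.596 / 0.94 = 4.8894 kWh/t
⇒ 1/√P80 = W_Bond/(10 Wi) + 1/√F80
  = 4.8894/(10·9.5) + 1/√3493 = 0.051467 + 0.016920 = 0.068387
P80 = (1/0.068387)² = 14.6227² = 213.82 µm

P80 = 213.8 µm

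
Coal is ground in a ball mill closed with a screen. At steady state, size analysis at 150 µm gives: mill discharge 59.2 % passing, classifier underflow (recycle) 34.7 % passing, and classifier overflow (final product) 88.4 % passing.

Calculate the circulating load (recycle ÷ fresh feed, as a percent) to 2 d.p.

Balance %-passing 150 µm (r = R/F):
Fd + Rd = Ru + Fo ⇒ R/F = (o−d)/(d−u)
r = (88.4 − 59.2)/(59.2 − 34.7) = 29.2/24.5 = 1.1918
CL = 100·r = 119.18 %

CL = 119.18 %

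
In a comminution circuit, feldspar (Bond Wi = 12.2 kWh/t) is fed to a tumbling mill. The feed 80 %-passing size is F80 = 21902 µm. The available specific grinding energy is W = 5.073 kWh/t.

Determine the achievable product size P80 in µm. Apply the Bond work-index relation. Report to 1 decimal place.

W_Bond = 10·Wi·(1/√P₈₀ − 1/√F₈₀)
P80^(−½) = W/(10 Wi) + F80^(−½)
  = 5.0730/(10·12.2) + 1/√21902 = 0.041582 + 0.006757 = 0.048339
P80 = (1/0.048339)² = 20.6872² = 427.96 µm

P80 = 428.0 µm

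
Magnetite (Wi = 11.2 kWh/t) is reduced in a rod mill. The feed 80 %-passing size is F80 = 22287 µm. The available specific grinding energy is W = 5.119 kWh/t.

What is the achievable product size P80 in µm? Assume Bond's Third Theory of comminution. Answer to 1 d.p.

W = 10 Wi / √P80 − 10 Wi / √F80
P80^(−½) = W/(10 Wi) + F80^(−½)
  = 5.1190/(10·11.2) + 1/√22287 = 0.045705 + 0.006698 = 0.052404
P80 = (1/0.052404)² = 19.0826² = 364.15 µm

P80 = 364.1 µm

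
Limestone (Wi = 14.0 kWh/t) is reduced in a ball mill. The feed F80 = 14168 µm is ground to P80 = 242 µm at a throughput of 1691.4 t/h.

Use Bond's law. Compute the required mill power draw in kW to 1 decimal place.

P = 13232.4 kW

W = 10·Wi·[P80^(−½) − F80^(−½)]
W = 10·14.0·(1/√242 − 1/√14168) = 10·14.0·(0.055881) = 7.8234 kWh/t
P_mill = W·ṁ = 7.8234·1691.4 = 13232.4 kW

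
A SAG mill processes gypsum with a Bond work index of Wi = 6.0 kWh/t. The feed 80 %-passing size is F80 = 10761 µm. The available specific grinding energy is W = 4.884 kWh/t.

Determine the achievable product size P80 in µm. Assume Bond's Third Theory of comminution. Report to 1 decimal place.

W = 10 Wi (P80^-0.5 − F80^-0.5)
P80^(−½) = W/(10 Wi) + F80^(−½)
  = 4.8840/(10·6.0) + 1/√10761 = 0.081400 + 0.009640 = 0.091040
P80 = (1/0.091040)² = 10.9842² = 120.65 µm

P80 = 120.7 µm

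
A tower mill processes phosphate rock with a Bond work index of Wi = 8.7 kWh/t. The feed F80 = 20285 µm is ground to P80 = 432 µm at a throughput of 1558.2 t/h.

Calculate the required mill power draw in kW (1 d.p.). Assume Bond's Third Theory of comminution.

P = 5570.5 kW

W = 10 Wi (P80^-0.5 − F80^-0.5)
W = 10·8.7·(1/√432 − 1/√20285) = 10·8.7·(0.041091) = 3.5749 kWh/t
Mill draw = 3.5749 × 1558.2 = 5570.5 kW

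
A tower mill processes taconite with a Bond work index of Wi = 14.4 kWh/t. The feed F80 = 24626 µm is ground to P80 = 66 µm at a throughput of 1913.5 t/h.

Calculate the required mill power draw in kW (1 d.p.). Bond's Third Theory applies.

W = 10 Wi (1/√P80 − 1/√F80)  [Bond]
W = 10·14.4·(1/√66 − 1/√24626) = 10·14.4·(0.116719) = 16.8075 kWh/t
P_mill = W·ṁ = 16.8075·1913.5 = 32161.2 kW

P = 32161.2 kW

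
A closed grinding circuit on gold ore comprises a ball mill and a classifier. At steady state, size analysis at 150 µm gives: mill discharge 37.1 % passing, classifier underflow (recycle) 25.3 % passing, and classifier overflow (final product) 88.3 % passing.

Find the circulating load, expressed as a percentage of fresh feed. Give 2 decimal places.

CL = 433.90 %

Mass balance on the −150 µm fraction:
r = (o − d)/(d − u)
r = (88.3 − 37.1)/(37.1 − 25.3) = 51.2/11.8 = 4.3390
CL = 100·r = 433.90 %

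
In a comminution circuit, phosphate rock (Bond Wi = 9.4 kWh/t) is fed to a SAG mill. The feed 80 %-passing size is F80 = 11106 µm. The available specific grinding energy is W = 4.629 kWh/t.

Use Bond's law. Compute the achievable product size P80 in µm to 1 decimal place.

P80 = 289.9 µm

W = 10 Wi (1/√P80 − 1/√F80)  [Bond]
1/√P80 = 1/√F80 + W/(10·Wi)
  = 4.6290/(10·9.4) + 1/√11106 = 0.049245 + 0.009489 = 0.058734
P80 = (1/0.058734)² = 17.0260² = 289.88 µm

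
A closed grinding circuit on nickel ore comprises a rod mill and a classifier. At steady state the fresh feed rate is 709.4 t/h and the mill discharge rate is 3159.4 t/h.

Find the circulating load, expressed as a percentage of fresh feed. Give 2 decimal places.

CL = 345.36 %

Discharge = new feed + return, hence
R = M − F = 3159.4 − 709.4 = 2450.0 t/h
CL = 100·R/F = 100·2450.0/709.4 = 345.36 %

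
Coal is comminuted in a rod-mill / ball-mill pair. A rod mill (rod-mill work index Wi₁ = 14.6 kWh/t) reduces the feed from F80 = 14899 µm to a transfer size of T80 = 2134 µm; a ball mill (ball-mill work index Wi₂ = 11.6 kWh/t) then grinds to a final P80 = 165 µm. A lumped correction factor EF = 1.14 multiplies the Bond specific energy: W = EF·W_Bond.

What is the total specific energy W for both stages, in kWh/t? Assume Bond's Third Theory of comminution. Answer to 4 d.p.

W = 9.6716 kWh/t

W = 10 Wi (P80^-0.5 − F80^-0.5)
Stage 1 (14899→2134 µm, Wi₁=14.6): W₁ = 10·14.6·(0.021647 − 0.008193) = 1.9644 kWh/t
Stage 2 (2134→165 µm, Wi₂=11.6): W₂ = 10·11.6·(0.077850 − 0.021647) = 6.5195 kWh/t
W = W₁ + W₂ = 1.9644 + 6.5195 = 8.4839 kWh/t
Corrected W = EF·W_Bond = 1.14·8.4839 = 9.6716 kWh/t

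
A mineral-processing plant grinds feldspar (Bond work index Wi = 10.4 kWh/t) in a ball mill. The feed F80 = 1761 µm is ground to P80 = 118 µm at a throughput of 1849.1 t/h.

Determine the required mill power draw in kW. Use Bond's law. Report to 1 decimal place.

P = 13120.6 kW

W = 10 Wi (P80^-0.5 − F80^-0.5)
W = 10·10.4·(1/√118 − 1/√1761) = 10·10.4·(0.068228) = 7.0957 kWh/t
P_mill = W·ṁ = 7.0957·1849.1 = 13120.6 kW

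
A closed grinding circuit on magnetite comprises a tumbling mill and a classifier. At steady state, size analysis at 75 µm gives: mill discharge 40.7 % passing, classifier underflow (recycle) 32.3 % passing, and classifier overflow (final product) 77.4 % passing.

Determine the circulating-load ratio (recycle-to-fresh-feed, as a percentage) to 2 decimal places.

CL = 436.90 %

Classifier node, passing 75 µm:
(1+r)d = ru + o → r = (o−d)/(d−u)
r = (77.4 − 40.7)/(40.7 − 32.3) = 36.7/8.4 = 4.3690
CL = 100·r = 436.90 %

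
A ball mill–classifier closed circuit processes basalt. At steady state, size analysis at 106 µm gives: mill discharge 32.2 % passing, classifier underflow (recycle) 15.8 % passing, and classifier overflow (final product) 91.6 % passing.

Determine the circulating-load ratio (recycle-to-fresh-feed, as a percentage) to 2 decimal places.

Classifier node, passing 106 µm:
(1+r)·d = r·u + o ⇒ r = (o−d)/(d−u)
r = (91.6 − 32.2)/(32.2 − 15.8) = 59.4/16.4 = 3.6220
CL = 100·r = 362.20 %

CL = 362.20 %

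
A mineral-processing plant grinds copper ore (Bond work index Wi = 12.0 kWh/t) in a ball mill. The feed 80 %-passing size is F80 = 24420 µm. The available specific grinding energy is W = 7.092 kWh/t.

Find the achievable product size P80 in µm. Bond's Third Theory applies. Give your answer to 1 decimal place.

P80 = 233.1 µm

W = 10 Wi (P80^-0.5 − F80^-0.5)
P80^(−½) = W/(10 Wi) + F80^(−½)
  = 7.0920/(10·12.0) + 1/√24420 = 0.059100 + 0.006399 = 0.065499
P80 = (1/0.065499)² = 15.2674² = 233.09 µm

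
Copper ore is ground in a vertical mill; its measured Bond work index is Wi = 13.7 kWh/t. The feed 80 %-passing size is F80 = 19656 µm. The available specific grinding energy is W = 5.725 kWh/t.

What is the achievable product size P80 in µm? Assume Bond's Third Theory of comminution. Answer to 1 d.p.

P80 = 417.8 µm

W_Bond = 10·Wi·(1/√P₈₀ − 1/√F₈₀)
1/√P80 = 1/√F80 + W/(10·Wi)
  = 5.7250/(10·13.7) + 1/√19656 = 0.041788 + 0.007133 = 0.048921
P80 = (1/0.048921)² = 20.4411² = 417.84 µm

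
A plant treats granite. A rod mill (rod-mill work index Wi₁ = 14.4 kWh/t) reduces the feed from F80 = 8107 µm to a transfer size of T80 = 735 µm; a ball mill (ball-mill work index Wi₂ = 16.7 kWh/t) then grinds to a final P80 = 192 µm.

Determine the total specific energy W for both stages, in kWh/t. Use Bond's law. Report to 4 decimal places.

W = 10·Wi·(P80^(-½) − F80^(-½))
Stage 1 (8107→735 µm, Wi₁=14.4): W₁ = 10·14.4·(0.036886 − 0.011106) = 3.7122 kWh/t
Stage 2 (735→192 µm, Wi₂=16.7): W₂ = 10·16.7·(0.072169 − 0.036886) = 5.8923 kWh/t
W = W₁ + W₂ = 3.7122 + 5.8923 = 9.6045 kWh/t

W = 9.6045 kWh/t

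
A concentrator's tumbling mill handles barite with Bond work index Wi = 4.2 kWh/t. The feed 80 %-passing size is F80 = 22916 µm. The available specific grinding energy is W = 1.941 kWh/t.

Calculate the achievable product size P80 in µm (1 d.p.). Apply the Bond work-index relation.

Bond: W = 10·Wi·(1/√P80 − 1/√F80)
P80^(−½) = W/(10 Wi) + F80^(−½)
  = 1.9410/(10·4.2) + 1/√22916 = 0.046214 + 0.006606 = 0.052820
P80 = (1/0.052820)² = 18.9322² = 358.43 µm

P80 = 358.4 µm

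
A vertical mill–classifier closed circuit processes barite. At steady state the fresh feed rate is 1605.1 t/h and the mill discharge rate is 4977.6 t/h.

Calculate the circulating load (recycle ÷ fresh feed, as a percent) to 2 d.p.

Mill node: discharge = fresh + recycle.
R = M − F = 4977.6 − 1605.1 = 3372.5 t/h
CL = 100·R/F = 100·3372.5/1605.1 = 210.11 %

CL = 210.11 %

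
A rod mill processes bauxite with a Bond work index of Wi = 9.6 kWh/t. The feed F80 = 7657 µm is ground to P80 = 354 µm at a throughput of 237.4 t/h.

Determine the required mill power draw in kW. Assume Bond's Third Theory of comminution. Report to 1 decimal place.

P = 950.8 kW

W = 10 Wi (1/√P80 − 1/√F80)  [Bond]
W = 10·9.6·(1/√354 − 1/√7657) = 10·9.6·(0.041721) = 4.0053 kWh/t
P_mill = W·ṁ = 4.0053·237.4 = 950.8 kW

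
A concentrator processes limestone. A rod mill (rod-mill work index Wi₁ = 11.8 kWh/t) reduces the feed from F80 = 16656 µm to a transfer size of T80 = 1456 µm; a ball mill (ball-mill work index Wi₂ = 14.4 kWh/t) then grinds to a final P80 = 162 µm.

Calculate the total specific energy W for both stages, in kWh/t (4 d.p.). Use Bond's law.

W = 9.7180 kWh/t

W = 10 Wi (P80^-0.5 − F80^-0.5)
Stage 1 (16656→1456 µm, Wi₁=11.8): W₁ = 10·11.8·(0.026207 − 0.007748) = 2.1781 kWh/t
Stage 2 (1456→162 µm, Wi₂=14.4): W₂ = 10·14.4·(0.078567 − 0.026207) = 7.5399 kWh/t
W = W₁ + W₂ = 2.1781 + 7.5399 = 9.7180 kWh/t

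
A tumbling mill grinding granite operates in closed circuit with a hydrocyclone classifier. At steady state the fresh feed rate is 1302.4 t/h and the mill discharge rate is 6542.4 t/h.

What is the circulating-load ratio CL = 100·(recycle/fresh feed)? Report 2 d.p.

Mill node: discharge = fresh + recycle.
R = M − F = 6542.4 − 1302.4 = 5240.0 t/h
CL = 100·R/F = 100·5240.0/1302.4 = 402.33 %

CL = 402.33 %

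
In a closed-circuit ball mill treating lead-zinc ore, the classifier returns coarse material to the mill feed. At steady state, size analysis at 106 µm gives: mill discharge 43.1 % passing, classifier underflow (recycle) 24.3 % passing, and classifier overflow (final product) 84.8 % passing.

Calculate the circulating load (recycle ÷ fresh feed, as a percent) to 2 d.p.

Mass balance on the −106 µm fraction:
(1+r)·d = r·u + o ⇒ r = (o−d)/(d−u)
r = (84.8 − 43.1)/(43.1 − 24.3) = 41.7/18.8 = 2.2181
CL = 100·r = 221.81 %

CL = 221.81 %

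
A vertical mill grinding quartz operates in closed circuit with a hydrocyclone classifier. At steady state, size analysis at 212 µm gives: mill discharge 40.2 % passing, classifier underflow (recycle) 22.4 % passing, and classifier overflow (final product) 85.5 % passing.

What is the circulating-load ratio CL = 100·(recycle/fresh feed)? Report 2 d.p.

CL = 254.49 %

Mass balance on the −212 µm fraction:
(1+r)·d = r·u + o ⇒ r = (o−d)/(d−u)
r = (85.5 − 40.2)/(40.2 − 22.4) = 45.3/17.8 = 2.5449
CL = 100·r = 254.49 %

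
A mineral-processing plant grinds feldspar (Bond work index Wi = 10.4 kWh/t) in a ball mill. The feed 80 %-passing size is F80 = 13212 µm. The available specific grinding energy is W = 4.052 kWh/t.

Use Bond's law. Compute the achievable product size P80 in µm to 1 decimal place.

P80 = 440.2 µm

W = 10 Wi (P80^-0.5 − F80^-0.5)
⇒ 1/√P80 = W/(10·Wi) + 1/√F80
  = 4.0520/(10·10.4) + 1/√13212 = 0.038962 + 0.008700 = 0.047661
P80 = (1/0.047661)² = 20.9813² = 440.22 µm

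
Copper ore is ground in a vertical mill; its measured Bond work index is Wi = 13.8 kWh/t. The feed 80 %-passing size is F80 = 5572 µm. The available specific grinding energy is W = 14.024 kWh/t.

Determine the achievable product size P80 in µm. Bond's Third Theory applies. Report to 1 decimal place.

Bond:  W = 10 Wi (1/√P − 1/√F)
P80^-0.5 = F80^-0.5 + W/(10 Wi)
  = 14.0240/(10·13.8) + 1/√5572 = 0.101623 + 0.013397 = 0.115020
P80 = (1/0.115020)² = 8.6942² = 75.59 µm

P80 = 75.6 µm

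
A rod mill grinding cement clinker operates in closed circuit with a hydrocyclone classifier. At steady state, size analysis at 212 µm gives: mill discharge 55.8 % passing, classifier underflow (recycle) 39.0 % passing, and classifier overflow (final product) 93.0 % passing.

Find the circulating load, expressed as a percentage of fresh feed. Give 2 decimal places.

Let r = R/F. Size balance at 212 µm:
(1+r)·d = r·u + o ⇒ r = (o−d)/(d−u)
r = (93.0 − 55.8)/(55.8 − 39.0) = 37.2/16.8 = 2.2143
CL = 100·r = 221.43 %

CL = 221.43 %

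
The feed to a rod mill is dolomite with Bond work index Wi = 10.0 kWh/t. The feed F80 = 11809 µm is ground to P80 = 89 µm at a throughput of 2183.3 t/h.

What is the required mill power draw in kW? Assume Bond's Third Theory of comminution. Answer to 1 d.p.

W = 10 Wi / √P80 − 10 Wi / √F80
W = 10·10.0·(1/√89 − 1/√11809) = 10·10.0·(0.096798) = 9.6798 kWh/t
P = W·T = 9.6798·2183.3 = 21133.8 kW

P = 21133.8 kW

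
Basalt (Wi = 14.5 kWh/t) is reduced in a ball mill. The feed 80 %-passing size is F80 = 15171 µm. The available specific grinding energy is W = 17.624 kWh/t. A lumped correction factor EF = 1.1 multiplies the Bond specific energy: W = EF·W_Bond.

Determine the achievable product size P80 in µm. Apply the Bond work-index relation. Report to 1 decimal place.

P80 = 71.1 µm

W = 10·Wi·(P80^(-½) − F80^(-½))
W_Bond = W / EF = 17.624 / 1.1 = 16.0218 kWh/t
1/√P80 = 1/√F80 + W_Bond/(10·Wi)
  = 16.0218/(10·14.5) + 1/√15171 = 0.110495 + 0.008119 = 0.118614
P80 = (1/0.118614)² = 8.4307² = 71.08 µm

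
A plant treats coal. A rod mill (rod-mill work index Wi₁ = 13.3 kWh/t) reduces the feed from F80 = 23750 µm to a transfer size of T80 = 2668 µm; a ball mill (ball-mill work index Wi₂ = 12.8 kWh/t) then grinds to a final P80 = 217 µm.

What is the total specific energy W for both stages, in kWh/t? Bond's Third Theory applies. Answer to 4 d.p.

W = 10·Wi·(P80^(-½) − F80^(-½))
Stage 1 (23750→2668 µm, Wi₁=13.3): W₁ = 10·13.3·(0.019360 − 0.006489) = 1.7119 kWh/t
Stage 2 (2668→217 µm, Wi₂=12.8): W₂ = 10·12.8·(0.067884 − 0.019360) = 6.2111 kWh/t
W = W₁ + W₂ = 1.7119 + 6.2111 = 7.9230 kWh/t

W = 7.9230 kWh/t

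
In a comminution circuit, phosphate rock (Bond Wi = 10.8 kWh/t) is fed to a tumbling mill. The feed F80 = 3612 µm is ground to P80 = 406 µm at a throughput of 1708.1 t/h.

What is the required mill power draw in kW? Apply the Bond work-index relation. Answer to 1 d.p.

P = 6085.9 kW

Bond:  W = 10 Wi (1/√P − 1/√F)
W = 10·10.8·(1/√406 − 1/√3612) = 10·10.8·(0.032990) = 3.5629 kWh/t
P_mill = W·ṁ = 3.5629·1708.1 = 6085.9 kW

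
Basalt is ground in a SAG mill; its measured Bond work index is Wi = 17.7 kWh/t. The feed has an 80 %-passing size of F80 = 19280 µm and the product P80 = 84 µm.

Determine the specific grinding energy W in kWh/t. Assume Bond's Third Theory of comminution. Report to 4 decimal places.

W = 18.0375 kWh/t

W_Bond = 10·Wi·(1/√P₈₀ − 1/√F₈₀)
1/√84 = 0.109109;  1/√19280 = 0.007202
W = 10·17.7·(0.109109 − 0.007202) = 18.0375 kWh/t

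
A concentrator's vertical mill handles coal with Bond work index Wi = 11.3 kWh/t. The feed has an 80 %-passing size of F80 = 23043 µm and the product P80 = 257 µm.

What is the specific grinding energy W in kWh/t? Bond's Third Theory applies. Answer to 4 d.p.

W = 6.3043 kWh/t

Bond:  W = 10 Wi (1/√P − 1/√F)
1/√257 = 0.062378;  1/√23043 = 0.006588
W = 10·11.3·(0.062378 − 0.006588) = 6.3043 kWh/t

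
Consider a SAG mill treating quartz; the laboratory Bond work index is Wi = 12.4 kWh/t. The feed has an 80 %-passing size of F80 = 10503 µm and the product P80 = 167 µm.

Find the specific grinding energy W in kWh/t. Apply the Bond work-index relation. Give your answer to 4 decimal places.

W = 8.3855 kWh/t

Bond:  W = 10 Wi (1/√P − 1/√F)
1/√167 = 0.077382;  1/√10503 = 0.009758
W = 10·12.4·(0.077382 − 0.009758) = 8.3855 kWh/t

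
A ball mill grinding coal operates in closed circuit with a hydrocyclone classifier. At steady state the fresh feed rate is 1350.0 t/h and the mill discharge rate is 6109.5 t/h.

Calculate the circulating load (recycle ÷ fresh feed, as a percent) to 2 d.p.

CL = 352.56 %

M = F + R at steady state, so:
R = M − F = 6109.5 − 1350.0 = 4759.5 t/h
CL = 100·R/F = 100·4759.5/1350.0 = 352.56 %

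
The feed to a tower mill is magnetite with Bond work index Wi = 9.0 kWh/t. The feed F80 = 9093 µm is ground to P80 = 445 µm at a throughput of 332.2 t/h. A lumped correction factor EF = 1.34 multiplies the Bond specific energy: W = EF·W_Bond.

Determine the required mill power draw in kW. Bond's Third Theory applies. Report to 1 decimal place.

P = 1479.0 kW

W = 10·Wi·(P80^(-½) − F80^(-½))
W = 10·9.0·(1/√445 − 1/√9093) = 10·9.0·(0.036918) = 3.3226 kWh/t
Corrected W = EF·W_Bond = 1.34·3.3226 = 4.4523 kWh/t
P = W·T = 4.4523·332.2 = 1479.0 kW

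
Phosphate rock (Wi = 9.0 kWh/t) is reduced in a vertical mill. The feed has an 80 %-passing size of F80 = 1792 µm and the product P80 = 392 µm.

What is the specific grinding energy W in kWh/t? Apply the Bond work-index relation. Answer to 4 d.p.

W = 10·Wi·[P80^(−½) − F80^(−½)]
1/√392 = 0.050508;  1/√1792 = 0.023623
W = 10·9.0·(0.050508 − 0.023623) = 2.4196 kWh/t

W = 2.4196 kWh/t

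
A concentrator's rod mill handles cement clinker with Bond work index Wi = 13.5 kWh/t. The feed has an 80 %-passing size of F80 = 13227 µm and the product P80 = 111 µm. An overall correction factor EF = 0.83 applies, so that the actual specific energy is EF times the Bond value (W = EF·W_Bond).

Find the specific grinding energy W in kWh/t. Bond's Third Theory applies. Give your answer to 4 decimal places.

W = 9.6610 kWh/t

W = 10 Wi (1/√P80 − 1/√F80)  [Bond]
1/√111 = 0.094916;  1/√13227 = 0.008695
W = 10·13.5·(0.094916 − 0.008695) = 11.6398 kWh/t
With EF = 0.83: W = 11.6398·0.83 = 9.6610 kWh/t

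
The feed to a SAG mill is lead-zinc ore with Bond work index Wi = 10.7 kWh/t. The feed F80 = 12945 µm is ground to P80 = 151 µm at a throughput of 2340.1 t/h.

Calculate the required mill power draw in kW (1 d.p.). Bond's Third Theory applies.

W = 10·Wi·(P80^(-½) − F80^(-½))
W = 10·10.7·(1/√151 − 1/√12945) = 10·10.7·(0.072590) = 7.7671 kWh/t
P = W·T = 7.7671·2340.1 = 18175.8 kW

P = 18175.8 kW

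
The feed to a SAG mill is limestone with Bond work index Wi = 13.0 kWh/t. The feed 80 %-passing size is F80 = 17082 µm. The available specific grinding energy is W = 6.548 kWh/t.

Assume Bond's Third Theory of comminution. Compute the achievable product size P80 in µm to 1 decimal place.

P80 = 297.1 µm

Bond:  W = 10 Wi (1/√P − 1/√F)
1/√P80 = 1/√F80 + W/(10·Wi)
  = 6.5480/(10·13.0) + 1/√17082 = 0.050369 + 0.007651 = 0.058020
P80 = (1/0.058020)² = 17.2353² = 297.06 µm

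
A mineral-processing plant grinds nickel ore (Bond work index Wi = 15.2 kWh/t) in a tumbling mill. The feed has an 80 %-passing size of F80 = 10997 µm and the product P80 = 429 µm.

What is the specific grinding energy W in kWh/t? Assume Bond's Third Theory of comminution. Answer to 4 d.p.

W = 5.8892 kWh/t

Bond:  W = 10 Wi (1/√P − 1/√F)
1/√429 = 0.048280;  1/√10997 = 0.009536
W = 10·15.2·(0.048280 − 0.009536) = 5.8892 kWh/t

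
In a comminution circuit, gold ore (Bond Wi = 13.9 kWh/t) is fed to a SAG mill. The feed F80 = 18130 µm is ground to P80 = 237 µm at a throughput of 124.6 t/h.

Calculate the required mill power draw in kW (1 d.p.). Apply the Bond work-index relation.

P = 996.4 kW

Bond: W = 10·Wi·(1/√P80 − 1/√F80)
W = 10·13.9·(1/√237 − 1/√18130) = 10·13.9·(0.057530) = 7.9967 kWh/t
Power = W × throughput = 7.9967 kWh/t × 124.6 t/h = 996.4 kW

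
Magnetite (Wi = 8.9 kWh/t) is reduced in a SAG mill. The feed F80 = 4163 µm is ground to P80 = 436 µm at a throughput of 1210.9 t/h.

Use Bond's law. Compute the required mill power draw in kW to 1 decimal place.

P = 3490.9 kW

Bond: W = 10·Wi·(1/√P80 − 1/√F80)
W = 10·8.9·(1/√436 − 1/√4163) = 10·8.9·(0.032393) = 2.8829 kWh/t
P = W·T = 2.8829·1210.9 = 3490.9 kW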